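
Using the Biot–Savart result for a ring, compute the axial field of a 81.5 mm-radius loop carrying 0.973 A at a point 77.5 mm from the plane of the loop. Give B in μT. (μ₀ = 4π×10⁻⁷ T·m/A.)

On the axis of a circular loop, B = μ₀IR² / [2(R²+z²)^(3/2)].
R² + z² = (0.0815)² + (0.0775)² = 0.01265 m², and (R²+z²)^(3/2) = 1.42×10⁻³ m³.
B = (4π×10⁻⁷ × 0.973 × 0.006642) / (2 × 1.42×10⁻³) = 2.85×10⁻⁶ T.

B ≈ 2.85 μT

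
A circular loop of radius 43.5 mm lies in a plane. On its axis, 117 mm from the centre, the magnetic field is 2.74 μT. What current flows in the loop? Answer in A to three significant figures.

On the axis of a loop, B = μ₀IR²/[2(R²+z²)^(3/2)], so I = 2B(R²+z²)^(3/2)/(μ₀R²).
R² + z² = 0.001892 + 0.01369 = 0.01558 m²; raised to 3/2 gives 1.94×10⁻³ m³.
I = 2 × 2.74×10⁻⁶ × 1.94×10⁻³ / (1.26×10⁻⁶ × 0.001892) = 4.48 A.

I ≈ 4.48 A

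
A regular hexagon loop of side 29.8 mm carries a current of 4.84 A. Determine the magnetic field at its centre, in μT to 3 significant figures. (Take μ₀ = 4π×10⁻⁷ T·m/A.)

Each side is a finite straight segment at perpendicular distance d = a/(2 tan(π/6)) = 0.02581 m from the centre, with end-angles ±π/6.
One side contributes B₁ = (μ₀I/4πd)·2 sin(π/6) = 1.88×10⁻⁵ T.
All 6 sides add in the same direction: B = 6 × 1.88×10⁻⁵ = 1.13×10⁻⁴ T.

B ≈ 113 μT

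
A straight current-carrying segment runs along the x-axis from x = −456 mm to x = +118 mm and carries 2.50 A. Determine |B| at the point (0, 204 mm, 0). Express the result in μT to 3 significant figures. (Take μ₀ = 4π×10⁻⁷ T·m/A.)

For a finite straight segment, B = (μ₀I/4πd)(sinθ₁ + sinθ₂), where θ₁, θ₂ are the angles from the perpendicular to each end.
The perpendicular distance is d = 0.204 m; the end-offsets along the wire are a = 0.456 m and b = 0.118 m.
sinθ₁ = 0.456/√(0.456²+0.204²) = 0.9128; sinθ₂ = 0.118/√(0.118²+0.204²) = 0.5007.
B = (4π×10⁻⁷ × 2.50) / (4π × 0.204) × (0.9128 + 0.5007) = 1.73×10⁻⁶ T.

B ≈ 1.73 μT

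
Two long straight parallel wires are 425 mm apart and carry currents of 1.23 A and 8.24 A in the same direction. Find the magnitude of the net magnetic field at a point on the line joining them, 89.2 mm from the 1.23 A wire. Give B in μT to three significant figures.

B ≈ 2.15 μT

Each long wire gives B = μ₀I/(2πd). Distances are d₁ = 0.0892 m and d₂ = 0.3358 m.
B₁ = 2.76×10⁻⁶ T, B₂ = 4.91×10⁻⁶ T.
Between parallel currents the two contributions point in opposite directions, so they subtract. B = |B₁ − B₂| = |2.76×10⁻⁶ − 4.91×10⁻⁶| = 2.15×10⁻⁶ T.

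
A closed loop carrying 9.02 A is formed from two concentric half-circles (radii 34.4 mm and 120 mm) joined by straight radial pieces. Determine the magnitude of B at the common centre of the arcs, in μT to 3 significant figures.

B ≈ 58.8 μT

The radial connectors point toward the centre, so dl × r̂ = 0 and they contribute nothing.
Each semicircle gives μ₀I/(4R): inner arc 8.24×10⁻⁵ T, outer arc 2.36×10⁻⁵ T.
The two arcs carry current in opposite angular senses, so their fields oppose: B = |8.24×10⁻⁵ − 2.36×10⁻⁵| = 5.88×10⁻⁵ T.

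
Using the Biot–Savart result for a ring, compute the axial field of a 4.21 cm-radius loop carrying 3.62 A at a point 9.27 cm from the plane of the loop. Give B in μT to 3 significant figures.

On the axis of a circular loop, B = μ₀IR² / [2(R²+z²)^(3/2)].
R² + z² = (0.0421)² + (0.0927)² = 0.01037 m², and (R²+z²)^(3/2) = 1.06×10⁻³ m³.
B = (4π×10⁻⁷ × 3.62 × 0.001772) / (2 × 1.06×10⁻³) = 3.82×10⁻⁶ T.

B ≈ 3.82 μT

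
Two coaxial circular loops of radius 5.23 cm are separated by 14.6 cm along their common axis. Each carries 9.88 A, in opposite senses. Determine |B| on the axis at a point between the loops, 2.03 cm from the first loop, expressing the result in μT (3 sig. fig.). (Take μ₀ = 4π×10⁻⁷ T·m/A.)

B ≈ 89.4 μT

Each loop contributes B = μ₀IR²/[2(R²+z²)^(3/2)] on the axis, with z measured from that loop.
Loop 1 (z = 0.0203 m): B₁ = 9.62×10⁻⁵ T. Loop 2 (z = 0.1257 m): B₂ = 6.73×10⁻⁶ T.
The fields oppose: B = |B₁ − B₂| = 8.94×10⁻⁵ T.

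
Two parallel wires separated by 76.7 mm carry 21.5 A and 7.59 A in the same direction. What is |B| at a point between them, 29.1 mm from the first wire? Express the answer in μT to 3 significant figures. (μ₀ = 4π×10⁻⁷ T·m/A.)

Each long wire gives B = μ₀I/(2πd). Distances are d₁ = 0.0291 m and d₂ = 0.0476 m.
B₁ = 1.48×10⁻⁴ T, B₂ = 3.19×10⁻⁵ T.
Between parallel currents the two contributions point in opposite directions, so they subtract. B = |B₁ − B₂| = |1.48×10⁻⁴ − 3.19×10⁻⁵| = 1.16×10⁻⁴ T.

B ≈ 116 μT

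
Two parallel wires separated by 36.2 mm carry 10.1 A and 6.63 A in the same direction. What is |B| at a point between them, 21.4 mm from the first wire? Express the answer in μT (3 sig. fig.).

Each long wire gives B = μ₀I/(2πd). Distances are d₁ = 0.0214 m and d₂ = 0.0148 m.
B₁ = 9.44×10⁻⁵ T, B₂ = 8.96×10⁻⁵ T.
Between parallel currents the two contributions point in opposite directions, so they subtract. B = |B₁ − B₂| = |9.44×10⁻⁵ − 8.96×10⁻⁵| = 4.80×10⁻⁶ T.

B ≈ 4.80 μT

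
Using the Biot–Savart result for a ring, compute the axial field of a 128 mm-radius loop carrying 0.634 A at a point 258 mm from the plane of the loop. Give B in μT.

B ≈ 0.273 μT

On the axis of a circular loop, B = μ₀IR² / [2(R²+z²)^(3/2)].
R² + z² = (0.128)² + (0.258)² = 0.08295 m², and (R²+z²)^(3/2) = 2.39×10⁻² m³.
B = (4π×10⁻⁷ × 0.634 × 0.01638) / (2 × 2.39×10⁻²) = 2.73×10⁻⁷ T.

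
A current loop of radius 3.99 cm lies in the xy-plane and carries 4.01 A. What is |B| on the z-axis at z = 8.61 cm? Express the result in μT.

On the axis of a circular loop, B = μ₀IR² / [2(R²+z²)^(3/2)].
R² + z² = (0.0399)² + (0.0861)² = 0.009005 m², and (R²+z²)^(3/2) = 8.55×10⁻⁴ m³.
B = (4π×10⁻⁷ × 4.01 × 0.001592) / (2 × 8.55×10⁻⁴) = 4.69×10⁻⁶ T.

B ≈ 4.69 μT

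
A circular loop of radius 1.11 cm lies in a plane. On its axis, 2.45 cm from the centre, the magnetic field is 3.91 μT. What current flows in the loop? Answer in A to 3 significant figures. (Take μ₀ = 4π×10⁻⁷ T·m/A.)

On the axis of a loop, B = μ₀IR²/[2(R²+z²)^(3/2)], so I = 2B(R²+z²)^(3/2)/(μ₀R²).
R² + z² = 0.0001232 + 0.0006003 = 0.0007235 m²; raised to 3/2 gives 1.95×10⁻⁵ m³.
I = 2 × 3.91×10⁻⁶ × 1.95×10⁻⁵ / (1.26×10⁻⁶ × 0.0001232) = 0.983 A.

I ≈ 0.983 A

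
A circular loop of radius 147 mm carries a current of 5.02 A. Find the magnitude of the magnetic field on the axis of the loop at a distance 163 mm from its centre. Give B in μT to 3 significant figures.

B ≈ 6.45 μT

On the axis of a circular loop, B = μ₀IR² / [2(R²+z²)^(3/2)].
R² + z² = (0.147)² + (0.163)² = 0.04818 m², and (R²+z²)^(3/2) = 1.06×10⁻² m³.
B = (4π×10⁻⁷ × 5.02 × 0.02161) / (2 × 1.06×10⁻²) = 6.45×10⁻⁶ T.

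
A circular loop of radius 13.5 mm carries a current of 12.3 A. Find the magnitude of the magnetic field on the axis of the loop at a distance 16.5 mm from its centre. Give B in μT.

B ≈ 145 μT

On the axis of a circular loop, B = μ₀IR² / [2(R²+z²)^(3/2)].
R² + z² = (0.0135)² + (0.0165)² = 0.0004545 m², and (R²+z²)^(3/2) = 9.69×10⁻⁶ m³.
B = (4π×10⁻⁷ × 12.3 × 0.0001822) / (2 × 9.69×10⁻⁶) = 1.45×10⁻⁴ T.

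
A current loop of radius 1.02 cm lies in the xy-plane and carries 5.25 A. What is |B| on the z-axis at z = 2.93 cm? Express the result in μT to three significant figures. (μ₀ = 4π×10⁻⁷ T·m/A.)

On the axis of a circular loop, B = μ₀IR² / [2(R²+z²)^(3/2)].
R² + z² = (0.0102)² + (0.0293)² = 0.0009625 m², and (R²+z²)^(3/2) = 2.99×10⁻⁵ m³.
B = (4π×10⁻⁷ × 5.25 × 0.000104) / (2 × 2.99×10⁻⁵) = 1.15×10⁻⁵ T.

B ≈ 11.5 μT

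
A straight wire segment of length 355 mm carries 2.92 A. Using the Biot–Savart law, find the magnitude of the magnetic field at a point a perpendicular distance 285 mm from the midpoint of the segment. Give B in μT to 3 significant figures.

For a finite straight segment, B = (μ₀I/4πd)(sinθ₁ + sinθ₂), where θ₁, θ₂ are the angles from the perpendicular to each end.
The perpendicular from the point meets the wire at its midpoint, so each end is L/2 = 0.1775 m away along the wire.
sinθ₁ = 0.1775/√(0.1775²+0.285²) = 0.5287; sinθ₂ = 0.1775/√(0.1775²+0.285²) = 0.5287.
B = (4π×10⁻⁷ × 2.92) / (4π × 0.285) × (0.5287 + 0.5287) = 1.08×10⁻⁶ T.

B ≈ 1.08 μT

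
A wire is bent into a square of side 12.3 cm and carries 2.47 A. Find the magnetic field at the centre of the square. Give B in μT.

Each side is a finite straight segment at perpendicular distance d = a/(2 tan(π/4)) = 0.0615 m from the centre, with end-angles ±π/4.
One side contributes B₁ = (μ₀I/4πd)·2 sin(π/4) = 5.68×10⁻⁶ T.
All 4 sides add in the same direction: B = 4 × 5.68×10⁻⁶ = 2.27×10⁻⁵ T.

B ≈ 22.7 μT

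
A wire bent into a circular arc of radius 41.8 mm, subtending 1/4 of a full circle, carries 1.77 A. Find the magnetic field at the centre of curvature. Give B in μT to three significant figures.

The Biot–Savart field of a circular arc at its centre is B = μ₀Iφ/(4πR), with φ = 1.571 rad.
B = (4π×10⁻⁷ × 1.77 × 1.571) / (4π × 0.0418) = 6.65×10⁻⁶ T.

B ≈ 6.65 μT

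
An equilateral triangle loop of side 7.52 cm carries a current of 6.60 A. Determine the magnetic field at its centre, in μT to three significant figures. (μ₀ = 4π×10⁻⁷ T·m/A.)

B ≈ 158 μT

Each side is a finite straight segment at perpendicular distance d = a/(2 tan(π/3)) = 0.02171 m from the centre, with end-angles ±π/3.
One side contributes B₁ = (μ₀I/4πd)·2 sin(π/3) = 5.27×10⁻⁵ T.
All 3 sides add in the same direction: B = 3 × 5.27×10⁻⁵ = 1.58×10⁻⁴ T.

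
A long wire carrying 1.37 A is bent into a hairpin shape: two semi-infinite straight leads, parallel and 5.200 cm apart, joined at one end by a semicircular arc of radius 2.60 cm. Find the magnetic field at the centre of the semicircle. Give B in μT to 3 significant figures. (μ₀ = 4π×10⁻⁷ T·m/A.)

B ≈ 27.1 μT

The semicircular arc contributes B_arc = μ₀I·π/(4πR) = μ₀I/(4R) = 1.66×10⁻⁵ T.
Each semi-infinite lead is at perpendicular distance R = 0.026 m from the centre, with the perpendicular foot at its near end, so it contributes μ₀I/(4πR); both point the same way, together 1.05×10⁻⁵ T.
Arc and leads all point the same direction: B = 1.66×10⁻⁵ + 1.05×10⁻⁵ = 2.71×10⁻⁵ T.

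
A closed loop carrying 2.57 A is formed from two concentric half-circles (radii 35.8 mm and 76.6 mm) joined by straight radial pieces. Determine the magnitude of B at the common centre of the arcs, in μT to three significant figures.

B ≈ 12.0 μT

The radial connectors point toward the centre, so dl × r̂ = 0 and they contribute nothing.
Each semicircle gives μ₀I/(4R): inner arc 2.26×10⁻⁵ T, outer arc 1.05×10⁻⁵ T.
The two arcs carry current in opposite angular senses, so their fields oppose: B = |2.26×10⁻⁵ − 1.05×10⁻⁵| = 1.20×10⁻⁵ T.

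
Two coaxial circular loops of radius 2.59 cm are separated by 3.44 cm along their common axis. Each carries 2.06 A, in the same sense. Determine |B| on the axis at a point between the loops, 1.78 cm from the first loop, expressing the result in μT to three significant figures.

Each loop contributes B = μ₀IR²/[2(R²+z²)^(3/2)] on the axis, with z measured from that loop.
Loop 1 (z = 0.0178 m): B₁ = 2.80×10⁻⁵ T. Loop 2 (z = 0.0166 m): B₂ = 2.98×10⁻⁵ T.
The fields add: B = B₁ + B₂ = 5.78×10⁻⁵ T.

B ≈ 57.8 μT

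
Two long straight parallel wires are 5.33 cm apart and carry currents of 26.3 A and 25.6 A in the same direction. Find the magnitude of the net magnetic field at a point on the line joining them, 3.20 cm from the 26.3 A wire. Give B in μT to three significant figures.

B ≈ 76.0 μT

Each long wire gives B = μ₀I/(2πd). Distances are d₁ = 0.032 m and d₂ = 0.0213 m.
B₁ = 1.64×10⁻⁴ T, B₂ = 2.40×10⁻⁴ T.
Between parallel currents the two contributions point in opposite directions, so they subtract. B = |B₁ − B₂| = |1.64×10⁻⁴ − 2.40×10⁻⁴| = 7.60×10⁻⁵ T.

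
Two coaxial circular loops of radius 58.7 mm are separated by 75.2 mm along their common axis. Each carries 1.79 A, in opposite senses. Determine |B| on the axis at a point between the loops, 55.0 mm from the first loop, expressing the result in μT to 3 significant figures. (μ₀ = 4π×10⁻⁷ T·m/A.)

B ≈ 8.75 μT

Each loop contributes B = μ₀IR²/[2(R²+z²)^(3/2)] on the axis, with z measured from that loop.
Loop 1 (z = 0.055 m): B₁ = 7.45×10⁻⁶ T. Loop 2 (z = 0.0202 m): B₂ = 1.62×10⁻⁵ T.
The fields oppose: B = |B₁ − B₂| = 8.75×10⁻⁶ T.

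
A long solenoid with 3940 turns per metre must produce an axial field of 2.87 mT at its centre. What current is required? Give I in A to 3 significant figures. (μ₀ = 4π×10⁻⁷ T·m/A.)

Inside a long solenoid B = μ₀nI with n = 3940 m⁻¹, so I = B/(μ₀n).
I = 2.87×10⁻³ / (4π×10⁻⁷ × 3940) = 0.580 A.

I ≈ 0.580 A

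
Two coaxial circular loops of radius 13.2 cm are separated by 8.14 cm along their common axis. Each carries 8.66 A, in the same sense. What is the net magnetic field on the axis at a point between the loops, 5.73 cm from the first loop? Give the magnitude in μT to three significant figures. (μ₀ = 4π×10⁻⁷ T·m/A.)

B ≈ 71.1 μT

Each loop contributes B = μ₀IR²/[2(R²+z²)^(3/2)] on the axis, with z measured from that loop.
Loop 1 (z = 0.0573 m): B₁ = 3.18×10⁻⁵ T. Loop 2 (z = 0.0241 m): B₂ = 3.92×10⁻⁵ T.
The fields add: B = B₁ + B₂ = 7.11×10⁻⁵ T.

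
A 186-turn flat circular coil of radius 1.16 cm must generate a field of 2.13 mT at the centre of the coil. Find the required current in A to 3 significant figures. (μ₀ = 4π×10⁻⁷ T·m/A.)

I ≈ 0.211 A

For an N-turn coil, B = Nμ₀I/(2R) with R = 0.0116 m, so I = 2RB/(Nμ₀) = 2 × 0.0116 × 2.13×10⁻³ / (186 × 4π×10⁻⁷) = 0.211 A.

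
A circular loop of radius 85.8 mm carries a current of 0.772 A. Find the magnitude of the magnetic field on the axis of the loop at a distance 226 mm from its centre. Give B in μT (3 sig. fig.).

On the axis of a circular loop, B = μ₀IR² / [2(R²+z²)^(3/2)].
R² + z² = (0.0858)² + (0.226)² = 0.05844 m², and (R²+z²)^(3/2) = 1.41×10⁻² m³.
B = (4π×10⁻⁷ × 0.772 × 0.007362) / (2 × 1.41×10⁻²) = 2.53×10⁻⁷ T.

B ≈ 0.253 μT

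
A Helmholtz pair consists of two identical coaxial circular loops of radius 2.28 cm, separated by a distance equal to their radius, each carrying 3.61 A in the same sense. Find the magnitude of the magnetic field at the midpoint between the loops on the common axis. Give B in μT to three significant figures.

B ≈ 142 μT

Each loop contributes B = μ₀IR²/[2(R²+z²)^(3/2)] on the axis, with z measured from that loop.
Loop 1 (z = 0.0114 m): B₁ = 7.12×10⁻⁵ T. Loop 2 (z = 0.0114 m): B₂ = 7.12×10⁻⁵ T.
The fields add: B = B₁ + B₂ = 1.42×10⁻⁴ T.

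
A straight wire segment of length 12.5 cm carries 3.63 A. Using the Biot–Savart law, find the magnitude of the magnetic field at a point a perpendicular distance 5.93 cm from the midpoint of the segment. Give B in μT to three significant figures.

B ≈ 8.88 μT

For a finite straight segment, B = (μ₀I/4πd)(sinθ₁ + sinθ₂), where θ₁, θ₂ are the angles from the perpendicular to each end.
The perpendicular from the point meets the wire at its midpoint, so each end is L/2 = 0.0625 m away along the wire.
sinθ₁ = 0.0625/√(0.0625²+0.0593²) = 0.7254; sinθ₂ = 0.0625/√(0.0625²+0.0593²) = 0.7254.
B = (4π×10⁻⁷ × 3.63) / (4π × 0.0593) × (0.7254 + 0.7254) = 8.88×10⁻⁶ T.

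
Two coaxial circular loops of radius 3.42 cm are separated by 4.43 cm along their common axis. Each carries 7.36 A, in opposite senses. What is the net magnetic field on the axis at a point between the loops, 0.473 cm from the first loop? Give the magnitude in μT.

B ≈ 93.6 μT

Each loop contributes B = μ₀IR²/[2(R²+z²)^(3/2)] on the axis, with z measured from that loop.
Loop 1 (z = 0.00473 m): B₁ = 1.31×10⁻⁴ T. Loop 2 (z = 0.03957 m): B₂ = 3.78×10⁻⁵ T.
The fields oppose: B = |B₁ − B₂| = 9.36×10⁻⁵ T.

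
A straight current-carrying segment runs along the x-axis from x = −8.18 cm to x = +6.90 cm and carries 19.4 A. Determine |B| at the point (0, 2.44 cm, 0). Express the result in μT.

For a finite straight segment, B = (μ₀I/4πd)(sinθ₁ + sinθ₂), where θ₁, θ₂ are the angles from the perpendicular to each end.
The perpendicular distance is d = 0.0244 m; the end-offsets along the wire are a = 0.0818 m and b = 0.069 m.
sinθ₁ = 0.0818/√(0.0818²+0.0244²) = 0.9583; sinθ₂ = 0.069/√(0.069²+0.0244²) = 0.9428.
B = (4π×10⁻⁷ × 19.4) / (4π × 0.0244) × (0.9583 + 0.9428) = 1.51×10⁻⁴ T.

B ≈ 151 μT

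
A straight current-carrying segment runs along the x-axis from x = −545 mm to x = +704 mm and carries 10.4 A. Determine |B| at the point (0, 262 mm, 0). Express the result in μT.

B ≈ 7.30 μT

For a finite straight segment, B = (μ₀I/4πd)(sinθ₁ + sinθ₂), where θ₁, θ₂ are the angles from the perpendicular to each end.
The perpendicular distance is d = 0.262 m; the end-offsets along the wire are a = 0.545 m and b = 0.704 m.
sinθ₁ = 0.545/√(0.545²+0.262²) = 0.9013; sinθ₂ = 0.704/√(0.704²+0.262²) = 0.9372.
B = (4π×10⁻⁷ × 10.4) / (4π × 0.262) × (0.9013 + 0.9372) = 7.30×10⁻⁶ T.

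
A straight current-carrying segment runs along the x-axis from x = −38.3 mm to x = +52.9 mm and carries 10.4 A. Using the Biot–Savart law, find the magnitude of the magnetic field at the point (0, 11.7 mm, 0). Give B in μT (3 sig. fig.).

For a finite straight segment, B = (μ₀I/4πd)(sinθ₁ + sinθ₂), where θ₁, θ₂ are the angles from the perpendicular to each end.
The perpendicular distance is d = 0.0117 m; the end-offsets along the wire are a = 0.0383 m and b = 0.0529 m.
sinθ₁ = 0.0383/√(0.0383²+0.0117²) = 0.9564; sinθ₂ = 0.0529/√(0.0529²+0.0117²) = 0.9764.
B = (4π×10⁻⁷ × 10.4) / (4π × 0.0117) × (0.9564 + 0.9764) = 1.72×10⁻⁴ T.

B ≈ 172 μT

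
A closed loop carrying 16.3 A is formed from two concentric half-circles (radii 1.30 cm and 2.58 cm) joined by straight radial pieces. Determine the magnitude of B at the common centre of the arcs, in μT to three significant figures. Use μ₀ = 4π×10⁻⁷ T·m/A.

The radial connectors point toward the centre, so dl × r̂ = 0 and they contribute nothing.
Each semicircle gives μ₀I/(4R): inner arc 3.94×10⁻⁴ T, outer arc 1.98×10⁻⁴ T.
The two arcs carry current in opposite angular senses, so their fields oppose: B = |3.94×10⁻⁴ − 1.98×10⁻⁴| = 1.95×10⁻⁴ T.

B ≈ 195 μT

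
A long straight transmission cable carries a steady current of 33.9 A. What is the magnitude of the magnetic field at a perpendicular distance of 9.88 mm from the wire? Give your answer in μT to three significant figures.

For an infinitely long straight wire, B = μ₀I/(2πd).
B = (4π×10⁻⁷ × 33.9) / (2π × 0.00988) = 6.86×10⁻⁴ T.

B ≈ 686 μT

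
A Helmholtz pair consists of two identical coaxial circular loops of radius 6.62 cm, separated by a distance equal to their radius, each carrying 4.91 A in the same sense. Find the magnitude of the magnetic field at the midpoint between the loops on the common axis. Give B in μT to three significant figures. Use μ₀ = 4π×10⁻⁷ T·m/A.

Each loop contributes B = μ₀IR²/[2(R²+z²)^(3/2)] on the axis, with z measured from that loop.
Loop 1 (z = 0.0331 m): B₁ = 3.33×10⁻⁵ T. Loop 2 (z = 0.0331 m): B₂ = 3.33×10⁻⁵ T.
The fields add: B = B₁ + B₂ = 6.67×10⁻⁵ T.

B ≈ 66.7 μT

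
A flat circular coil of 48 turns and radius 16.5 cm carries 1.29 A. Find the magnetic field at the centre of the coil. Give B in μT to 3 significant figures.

For an N-turn flat coil, B = Nμ₀I/(2R) with R = 0.165 m.
B = 48 × 4.91×10⁻⁶ T = 2.36×10⁻⁴ T.

B ≈ 236 μT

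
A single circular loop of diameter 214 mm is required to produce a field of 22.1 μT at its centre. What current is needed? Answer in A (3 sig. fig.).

At the centre of a circular loop B = μ₀I/(2R), so I = 2RB/μ₀.
With R = 0.107 m, I = 2 × 0.107 × 2.21×10⁻⁵ / (4π×10⁻⁷) = 3.76 A.

I ≈ 3.76 A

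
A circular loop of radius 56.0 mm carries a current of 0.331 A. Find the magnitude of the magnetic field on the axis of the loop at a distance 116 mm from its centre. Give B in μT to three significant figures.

On the axis of a circular loop, B = μ₀IR² / [2(R²+z²)^(3/2)].
R² + z² = (0.056)² + (0.116)² = 0.01659 m², and (R²+z²)^(3/2) = 2.14×10⁻³ m³.
B = (4π×10⁻⁷ × 0.331 × 0.003136) / (2 × 2.14×10⁻³) = 3.05×10⁻⁷ T.

B ≈ 0.305 μT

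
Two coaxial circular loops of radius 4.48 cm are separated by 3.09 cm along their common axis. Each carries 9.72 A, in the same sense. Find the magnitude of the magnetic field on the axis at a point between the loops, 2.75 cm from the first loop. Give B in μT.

Each loop contributes B = μ₀IR²/[2(R²+z²)^(3/2)] on the axis, with z measured from that loop.
Loop 1 (z = 0.0275 m): B₁ = 8.44×10⁻⁵ T. Loop 2 (z = 0.0034 m): B₂ = 1.35×10⁻⁴ T.
The fields add: B = B₁ + B₂ = 2.20×10⁻⁴ T.

B ≈ 220 μT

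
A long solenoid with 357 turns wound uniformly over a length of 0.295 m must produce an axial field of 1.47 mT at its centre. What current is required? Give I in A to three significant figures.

Inside a long solenoid B = μ₀nI with n = 1210 m⁻¹, so I = B/(μ₀n).
I = 1.47×10⁻³ / (4π×10⁻⁷ × 1210) = 0.967 A.

I ≈ 0.967 A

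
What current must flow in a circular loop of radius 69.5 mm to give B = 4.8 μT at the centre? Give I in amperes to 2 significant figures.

I ≈ 0.53 A

At the centre of a circular loop B = μ₀I/(2R), so I = 2RB/μ₀.
With R = 0.0695 m, I = 2 × 0.0695 × 4.80×10⁻⁶ / (4π×10⁻⁷) = 0.531 A.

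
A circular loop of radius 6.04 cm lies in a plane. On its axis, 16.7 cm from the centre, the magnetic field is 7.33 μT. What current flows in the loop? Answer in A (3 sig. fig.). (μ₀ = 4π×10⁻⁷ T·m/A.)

I ≈ 17.9 A

On the axis of a loop, B = μ₀IR²/[2(R²+z²)^(3/2)], so I = 2B(R²+z²)^(3/2)/(μ₀R²).
R² + z² = 0.003648 + 0.02789 = 0.03154 m²; raised to 3/2 gives 5.60×10⁻³ m³.
I = 2 × 7.33×10⁻⁶ × 5.60×10⁻³ / (1.26×10⁻⁶ × 0.003648) = 17.9 A.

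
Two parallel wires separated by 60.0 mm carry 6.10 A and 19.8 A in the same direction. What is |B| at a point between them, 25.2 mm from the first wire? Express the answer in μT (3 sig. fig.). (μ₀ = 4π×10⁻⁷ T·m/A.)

Each long wire gives B = μ₀I/(2πd). Distances are d₁ = 0.0252 m and d₂ = 0.0348 m.
B₁ = 4.84×10⁻⁵ T, B₂ = 1.14×10⁻⁴ T.
Between parallel currents the two contributions point in opposite directions, so they subtract. B = |B₁ − B₂| = |4.84×10⁻⁵ − 1.14×10⁻⁴| = 6.54×10⁻⁵ T.

B ≈ 65.4 μT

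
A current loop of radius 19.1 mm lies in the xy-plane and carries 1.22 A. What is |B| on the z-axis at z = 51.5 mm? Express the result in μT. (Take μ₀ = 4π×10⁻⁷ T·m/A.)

On the axis of a circular loop, B = μ₀IR² / [2(R²+z²)^(3/2)].
R² + z² = (0.0191)² + (0.0515)² = 0.003017 m², and (R²+z²)^(3/2) = 1.66×10⁻⁴ m³.
B = (4π×10⁻⁷ × 1.22 × 0.0003648) / (2 × 1.66×10⁻⁴) = 1.69×10⁻⁶ T.

B ≈ 1.69 μT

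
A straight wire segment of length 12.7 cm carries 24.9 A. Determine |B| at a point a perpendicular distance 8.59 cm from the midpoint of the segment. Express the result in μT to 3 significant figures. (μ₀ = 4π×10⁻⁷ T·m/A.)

For a finite straight segment, B = (μ₀I/4πd)(sinθ₁ + sinθ₂), where θ₁, θ₂ are the angles from the perpendicular to each end.
The perpendicular from the point meets the wire at its midpoint, so each end is L/2 = 0.0635 m away along the wire.
sinθ₁ = 0.0635/√(0.0635²+0.0859²) = 0.5944; sinθ₂ = 0.0635/√(0.0635²+0.0859²) = 0.5944.
B = (4π×10⁻⁷ × 24.9) / (4π × 0.0859) × (0.5944 + 0.5944) = 3.45×10⁻⁵ T.

B ≈ 34.5 μT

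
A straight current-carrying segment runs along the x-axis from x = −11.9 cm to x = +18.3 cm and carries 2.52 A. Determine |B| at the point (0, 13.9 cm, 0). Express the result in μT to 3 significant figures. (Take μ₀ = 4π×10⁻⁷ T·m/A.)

B ≈ 2.62 μT

For a finite straight segment, B = (μ₀I/4πd)(sinθ₁ + sinθ₂), where θ₁, θ₂ are the angles from the perpendicular to each end.
The perpendicular distance is d = 0.139 m; the end-offsets along the wire are a = 0.119 m and b = 0.183 m.
sinθ₁ = 0.119/√(0.119²+0.139²) = 0.6503; sinθ₂ = 0.183/√(0.183²+0.139²) = 0.7963.
B = (4π×10⁻⁷ × 2.52) / (4π × 0.139) × (0.6503 + 0.7963) = 2.62×10⁻⁶ T.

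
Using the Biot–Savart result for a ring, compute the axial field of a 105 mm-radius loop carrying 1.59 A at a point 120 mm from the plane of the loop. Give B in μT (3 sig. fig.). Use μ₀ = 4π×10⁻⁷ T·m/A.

B ≈ 2.72 μT

On the axis of a circular loop, B = μ₀IR² / [2(R²+z²)^(3/2)].
R² + z² = (0.105)² + (0.12)² = 0.02542 m², and (R²+z²)^(3/2) = 4.05×10⁻³ m³.
B = (4π×10⁻⁷ × 1.59 × 0.01102) / (2 × 4.05×10⁻³) = 2.72×10⁻⁶ T.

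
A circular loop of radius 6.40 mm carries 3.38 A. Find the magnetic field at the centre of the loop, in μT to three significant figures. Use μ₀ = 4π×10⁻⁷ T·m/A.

At the centre of a circular loop the Biot–Savart law gives B = μ₀I/(2R).
B = (4π×10⁻⁷ × 3.38) / (2 × 0.0064) = 3.32×10⁻⁴ T.

B ≈ 332 μT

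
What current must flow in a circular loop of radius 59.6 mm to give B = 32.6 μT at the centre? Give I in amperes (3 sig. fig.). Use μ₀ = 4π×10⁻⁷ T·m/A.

At the centre of a circular loop B = μ₀I/(2R), so I = 2RB/μ₀.
With R = 0.0596 m, I = 2 × 0.0596 × 3.26×10⁻⁵ / (4π×10⁻⁷) = 3.09 A.

I ≈ 3.09 A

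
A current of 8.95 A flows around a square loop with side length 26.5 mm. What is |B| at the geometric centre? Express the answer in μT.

Each side is a finite straight segment at perpendicular distance d = a/(2 tan(π/4)) = 0.01325 m from the centre, with end-angles ±π/4.
One side contributes B₁ = (μ₀I/4πd)·2 sin(π/4) = 9.55×10⁻⁵ T.
All 4 sides add in the same direction: B = 4 × 9.55×10⁻⁵ = 3.82×10⁻⁴ T.

B ≈ 382 μT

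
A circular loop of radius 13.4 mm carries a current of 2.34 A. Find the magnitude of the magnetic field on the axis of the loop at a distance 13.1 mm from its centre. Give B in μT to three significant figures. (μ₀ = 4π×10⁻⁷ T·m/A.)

On the axis of a circular loop, B = μ₀IR² / [2(R²+z²)^(3/2)].
R² + z² = (0.0134)² + (0.0131)² = 0.0003512 m², and (R²+z²)^(3/2) = 6.58×10⁻⁶ m³.
B = (4π×10⁻⁷ × 2.34 × 0.0001796) / (2 × 6.58×10⁻⁶) = 4.01×10⁻⁵ T.

B ≈ 40.1 μT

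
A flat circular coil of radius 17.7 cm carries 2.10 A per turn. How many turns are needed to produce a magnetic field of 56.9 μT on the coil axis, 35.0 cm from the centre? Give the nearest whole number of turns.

N = 83

For an N-turn coil, B = Nμ₀IR²/[2(R²+z²)^(3/2)]. A single turn gives B₁ = 6.85×10⁻⁷ T with R = 0.177 m, z = 0.35 m.
N = B/B₁ = 5.69×10⁻⁵ / 6.85×10⁻⁷ = 83.05.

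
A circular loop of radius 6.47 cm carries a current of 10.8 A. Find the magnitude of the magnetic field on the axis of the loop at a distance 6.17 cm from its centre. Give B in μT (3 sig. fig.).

On the axis of a circular loop, B = μ₀IR² / [2(R²+z²)^(3/2)].
R² + z² = (0.0647)² + (0.0617)² = 0.007993 m², and (R²+z²)^(3/2) = 7.15×10⁻⁴ m³.
B = (4π×10⁻⁷ × 10.8 × 0.004186) / (2 × 7.15×10⁻⁴) = 3.98×10⁻⁵ T.

B ≈ 39.8 μT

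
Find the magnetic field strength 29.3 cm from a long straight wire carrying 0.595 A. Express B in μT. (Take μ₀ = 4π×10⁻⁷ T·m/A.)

For an infinitely long straight wire, B = μ₀I/(2πd).
B = (4π×10⁻⁷ × 0.595) / (2π × 0.293) = 4.06×10⁻⁷ T.

B ≈ 0.406 μT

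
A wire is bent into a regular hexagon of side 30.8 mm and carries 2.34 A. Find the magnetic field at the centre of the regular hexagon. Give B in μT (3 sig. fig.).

B ≈ 52.6 μT

Each side is a finite straight segment at perpendicular distance d = a/(2 tan(π/6)) = 0.02667 m from the centre, with end-angles ±π/6.
One side contributes B₁ = (μ₀I/4πd)·2 sin(π/6) = 8.77×10⁻⁶ T.
All 6 sides add in the same direction: B = 6 × 8.77×10⁻⁶ = 5.26×10⁻⁵ T.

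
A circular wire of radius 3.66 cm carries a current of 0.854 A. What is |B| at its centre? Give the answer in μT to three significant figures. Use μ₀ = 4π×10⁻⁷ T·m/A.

At the centre of a circular loop the Biot–Savart law gives B = μ₀I/(2R).
B = (4π×10⁻⁷ × 0.854) / (2 × 0.0366) = 1.47×10⁻⁵ T.

B ≈ 14.7 μT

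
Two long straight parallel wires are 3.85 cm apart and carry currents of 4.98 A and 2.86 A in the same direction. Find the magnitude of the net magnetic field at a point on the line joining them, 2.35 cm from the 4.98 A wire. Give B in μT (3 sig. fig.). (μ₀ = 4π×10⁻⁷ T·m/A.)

Each long wire gives B = μ₀I/(2πd). Distances are d₁ = 0.0235 m and d₂ = 0.015 m.
B₁ = 4.24×10⁻⁵ T, B₂ = 3.81×10⁻⁵ T.
Between parallel currents the two contributions point in opposite directions, so they subtract. B = |B₁ − B₂| = |4.24×10⁻⁵ − 3.81×10⁻⁵| = 4.25×10⁻⁶ T.

B ≈ 4.25 μT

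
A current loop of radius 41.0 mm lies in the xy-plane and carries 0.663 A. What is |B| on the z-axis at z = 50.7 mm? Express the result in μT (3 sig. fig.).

B ≈ 2.53 μT

On the axis of a circular loop, B = μ₀IR² / [2(R²+z²)^(3/2)].
R² + z² = (0.041)² + (0.0507)² = 0.004251 m², and (R²+z²)^(3/2) = 2.77×10⁻⁴ m³.
B = (4π×10⁻⁷ × 0.663 × 0.001681) / (2 × 2.77×10⁻⁴) = 2.53×10⁻⁶ T.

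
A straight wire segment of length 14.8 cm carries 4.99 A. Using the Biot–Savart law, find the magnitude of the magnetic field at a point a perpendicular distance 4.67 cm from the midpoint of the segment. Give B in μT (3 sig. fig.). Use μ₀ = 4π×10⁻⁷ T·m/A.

For a finite straight segment, B = (μ₀I/4πd)(sinθ₁ + sinθ₂), where θ₁, θ₂ are the angles from the perpendicular to each end.
The perpendicular from the point meets the wire at its midpoint, so each end is L/2 = 0.074 m away along the wire.
sinθ₁ = 0.074/√(0.074²+0.0467²) = 0.8457; sinθ₂ = 0.074/√(0.074²+0.0467²) = 0.8457.
B = (4π×10⁻⁷ × 4.99) / (4π × 0.0467) × (0.8457 + 0.8457) = 1.81×10⁻⁵ T.

B ≈ 18.1 μT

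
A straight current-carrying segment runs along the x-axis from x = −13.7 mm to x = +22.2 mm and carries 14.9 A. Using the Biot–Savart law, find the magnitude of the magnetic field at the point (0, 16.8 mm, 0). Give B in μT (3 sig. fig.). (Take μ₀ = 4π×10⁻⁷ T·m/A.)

B ≈ 127 μT

For a finite straight segment, B = (μ₀I/4πd)(sinθ₁ + sinθ₂), where θ₁, θ₂ are the angles from the perpendicular to each end.
The perpendicular distance is d = 0.0168 m; the end-offsets along the wire are a = 0.0137 m and b = 0.0222 m.
sinθ₁ = 0.0137/√(0.0137²+0.0168²) = 0.6320; sinθ₂ = 0.0222/√(0.0222²+0.0168²) = 0.7974.
B = (4π×10⁻⁷ × 14.9) / (4π × 0.0168) × (0.6320 + 0.7974) = 1.27×10⁻⁴ T.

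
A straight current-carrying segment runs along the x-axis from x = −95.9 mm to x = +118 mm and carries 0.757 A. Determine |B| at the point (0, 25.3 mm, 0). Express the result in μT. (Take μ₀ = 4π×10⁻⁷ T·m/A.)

For a finite straight segment, B = (μ₀I/4πd)(sinθ₁ + sinθ₂), where θ₁, θ₂ are the angles from the perpendicular to each end.
The perpendicular distance is d = 0.0253 m; the end-offsets along the wire are a = 0.0959 m and b = 0.118 m.
sinθ₁ = 0.0959/√(0.0959²+0.0253²) = 0.9669; sinθ₂ = 0.118/√(0.118²+0.0253²) = 0.9778.
B = (4π×10⁻⁷ × 0.757) / (4π × 0.0253) × (0.9669 + 0.9778) = 5.82×10⁻⁶ T.

B ≈ 5.82 μT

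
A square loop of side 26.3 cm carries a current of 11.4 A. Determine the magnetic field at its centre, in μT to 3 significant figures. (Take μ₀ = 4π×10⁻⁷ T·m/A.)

Each side is a finite straight segment at perpendicular distance d = a/(2 tan(π/4)) = 0.1315 m from the centre, with end-angles ±π/4.
One side contributes B₁ = (μ₀I/4πd)·2 sin(π/4) = 1.23×10⁻⁵ T.
All 4 sides add in the same direction: B = 4 × 1.23×10⁻⁵ = 4.90×10⁻⁵ T.

B ≈ 49.0 μT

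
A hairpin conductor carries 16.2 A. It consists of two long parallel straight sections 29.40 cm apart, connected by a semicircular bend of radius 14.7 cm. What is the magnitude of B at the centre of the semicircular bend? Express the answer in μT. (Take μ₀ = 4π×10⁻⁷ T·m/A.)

B ≈ 56.7 μT

The semicircular arc contributes B_arc = μ₀I·π/(4πR) = μ₀I/(4R) = 3.46×10⁻⁵ T.
Each semi-infinite lead is at perpendicular distance R = 0.147 m from the centre, with the perpendicular foot at its near end, so it contributes μ₀I/(4πR); both point the same way, together 2.20×10⁻⁵ T.
Arc and leads all point the same direction: B = 3.46×10⁻⁵ + 2.20×10⁻⁵ = 5.67×10⁻⁵ T.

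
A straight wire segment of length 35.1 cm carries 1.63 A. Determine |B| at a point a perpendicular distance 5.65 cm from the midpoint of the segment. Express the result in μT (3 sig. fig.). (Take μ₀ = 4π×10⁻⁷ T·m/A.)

B ≈ 5.49 μT

For a finite straight segment, B = (μ₀I/4πd)(sinθ₁ + sinθ₂), where θ₁, θ₂ are the angles from the perpendicular to each end.
The perpendicular from the point meets the wire at its midpoint, so each end is L/2 = 0.1755 m away along the wire.
sinθ₁ = 0.1755/√(0.1755²+0.0565²) = 0.9519; sinθ₂ = 0.1755/√(0.1755²+0.0565²) = 0.9519.
B = (4π×10⁻⁷ × 1.63) / (4π × 0.0565) × (0.9519 + 0.9519) = 5.49×10⁻⁶ T.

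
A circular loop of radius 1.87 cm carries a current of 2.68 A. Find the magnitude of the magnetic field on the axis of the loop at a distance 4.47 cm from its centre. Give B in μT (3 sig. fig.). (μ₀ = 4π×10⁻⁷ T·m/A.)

On the axis of a circular loop, B = μ₀IR² / [2(R²+z²)^(3/2)].
R² + z² = (0.0187)² + (0.0447)² = 0.002348 m², and (R²+z²)^(3/2) = 1.14×10⁻⁴ m³.
B = (4π×10⁻⁷ × 2.68 × 0.0003497) / (2 × 1.14×10⁻⁴) = 5.18×10⁻⁶ T.

B ≈ 5.18 μT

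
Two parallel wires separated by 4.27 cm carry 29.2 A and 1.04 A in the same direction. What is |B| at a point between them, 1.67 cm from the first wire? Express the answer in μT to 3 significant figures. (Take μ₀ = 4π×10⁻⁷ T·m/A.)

B ≈ 342 μT

Each long wire gives B = μ₀I/(2πd). Distances are d₁ = 0.0167 m and d₂ = 0.026 m.
B₁ = 3.50×10⁻⁴ T, B₂ = 8.00×10⁻⁶ T.
Between parallel currents the two contributions point in opposite directions, so they subtract. B = |B₁ − B₂| = |3.50×10⁻⁴ − 8.00×10⁻⁶| = 3.42×10⁻⁴ T.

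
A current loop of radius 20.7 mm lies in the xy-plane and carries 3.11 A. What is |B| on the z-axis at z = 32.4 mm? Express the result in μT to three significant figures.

B ≈ 14.7 μT

On the axis of a circular loop, B = μ₀IR² / [2(R²+z²)^(3/2)].
R² + z² = (0.0207)² + (0.0324)² = 0.001478 m², and (R²+z²)^(3/2) = 5.68×10⁻⁵ m³.
B = (4π×10⁻⁷ × 3.11 × 0.0004285) / (2 × 5.68×10⁻⁵) = 1.47×10⁻⁵ T.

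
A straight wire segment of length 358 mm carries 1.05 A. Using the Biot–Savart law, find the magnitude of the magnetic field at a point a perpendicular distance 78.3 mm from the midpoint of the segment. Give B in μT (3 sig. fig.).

For a finite straight segment, B = (μ₀I/4πd)(sinθ₁ + sinθ₂), where θ₁, θ₂ are the angles from the perpendicular to each end.
The perpendicular from the point meets the wire at its midpoint, so each end is L/2 = 0.179 m away along the wire.
sinθ₁ = 0.179/√(0.179²+0.0783²) = 0.9162; sinθ₂ = 0.179/√(0.179²+0.0783²) = 0.9162.
B = (4π×10⁻⁷ × 1.05) / (4π × 0.0783) × (0.9162 + 0.9162) = 2.46×10⁻⁶ T.

B ≈ 2.46 μT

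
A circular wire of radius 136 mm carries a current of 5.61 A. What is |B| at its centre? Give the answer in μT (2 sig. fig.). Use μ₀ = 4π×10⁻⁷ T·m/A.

At the centre of a circular loop the Biot–Savart law gives B = μ₀I/(2R).
B = (4π×10⁻⁷ × 5.61) / (2 × 0.136) = 2.59×10⁻⁵ T.

B ≈ 26 μT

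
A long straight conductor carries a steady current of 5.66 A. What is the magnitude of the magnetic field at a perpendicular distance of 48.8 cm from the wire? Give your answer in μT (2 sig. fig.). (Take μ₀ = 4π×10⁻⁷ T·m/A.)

B ≈ 2.3 μT

For an infinitely long straight wire, B = μ₀I/(2πd).
B = (4π×10⁻⁷ × 5.66) / (2π × 0.488) = 2.32×10⁻⁶ T.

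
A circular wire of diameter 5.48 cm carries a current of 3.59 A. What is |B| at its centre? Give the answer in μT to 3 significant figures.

At the centre of a circular loop the Biot–Savart law gives B = μ₀I/(2R) (so R = 0.0274 m).
B = (4π×10⁻⁷ × 3.59) / (2 × 0.0274) = 8.23×10⁻⁵ T.

B ≈ 82.3 μT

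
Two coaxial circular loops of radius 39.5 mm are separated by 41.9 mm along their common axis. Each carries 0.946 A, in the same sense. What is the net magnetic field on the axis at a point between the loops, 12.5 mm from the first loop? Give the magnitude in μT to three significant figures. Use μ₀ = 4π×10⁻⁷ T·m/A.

B ≈ 20.8 μT

Each loop contributes B = μ₀IR²/[2(R²+z²)^(3/2)] on the axis, with z measured from that loop.
Loop 1 (z = 0.0125 m): B₁ = 1.30×10⁻⁵ T. Loop 2 (z = 0.0294 m): B₂ = 7.77×10⁻⁶ T.
The fields add: B = B₁ + B₂ = 2.08×10⁻⁵ T.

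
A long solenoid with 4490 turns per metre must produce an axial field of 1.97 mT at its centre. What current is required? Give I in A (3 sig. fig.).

Inside a long solenoid B = μ₀nI with n = 4490 m⁻¹, so I = B/(μ₀n).
I = 1.97×10⁻³ / (4π×10⁻⁷ × 4490) = 0.349 A.

I ≈ 0.349 A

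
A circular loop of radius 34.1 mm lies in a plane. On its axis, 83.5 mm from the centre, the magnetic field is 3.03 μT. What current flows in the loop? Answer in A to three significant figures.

I ≈ 3.04 A

On the axis of a loop, B = μ₀IR²/[2(R²+z²)^(3/2)], so I = 2B(R²+z²)^(3/2)/(μ₀R²).
R² + z² = 0.001163 + 0.006972 = 0.008135 m²; raised to 3/2 gives 7.34×10⁻⁴ m³.
I = 2 × 3.03×10⁻⁶ × 7.34×10⁻⁴ / (1.26×10⁻⁶ × 0.001163) = 3.04 A.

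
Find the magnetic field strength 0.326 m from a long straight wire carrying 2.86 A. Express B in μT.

B ≈ 1.75 μT

For an infinitely long straight wire, B = μ₀I/(2πd).
B = (4π×10⁻⁷ × 2.86) / (2π × 0.326) = 1.75×10⁻⁶ T.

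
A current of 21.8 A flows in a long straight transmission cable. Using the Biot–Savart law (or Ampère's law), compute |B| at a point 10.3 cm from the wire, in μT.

B ≈ 42.3 μT

For an infinitely long straight wire, B = μ₀I/(2πd).
B = (4π×10⁻⁷ × 21.8) / (2π × 0.103) = 4.23×10⁻⁵ T.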